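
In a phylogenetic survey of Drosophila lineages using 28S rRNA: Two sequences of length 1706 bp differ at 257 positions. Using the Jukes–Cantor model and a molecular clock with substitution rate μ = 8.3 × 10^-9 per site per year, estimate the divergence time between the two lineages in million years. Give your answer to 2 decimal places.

10.13

p = 257/1706 ≈ 0.150645.
d = −(3/4) ln(1 − 4p/3) = −0.75 ln(1 − 0.20086) = −0.75 ln(0.79914)
  = −0.75 × (-0.224219) = 0.168164 substitutions/site.
Under a molecular clock d = 2μt, so t = d/(2μ) = 0.168164 / (2 × 8.3 × 10^-9) = 10.13 million years.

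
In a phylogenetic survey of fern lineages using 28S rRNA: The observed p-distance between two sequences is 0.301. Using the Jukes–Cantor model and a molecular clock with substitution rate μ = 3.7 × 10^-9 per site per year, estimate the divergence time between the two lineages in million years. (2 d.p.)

d = −(3/4) ln(1 − 4p/3) = −0.75 ln(1 − 0.401333) = −0.75 ln(0.598667)
  = −0.75 × (-0.513050) = 0.384788 substitutions/site.
Under a molecular clock d = 2μt, so t = d/(2μ) = 0.384788 / (2 × 3.7 × 10^-9) = 52.00 million years.

52.00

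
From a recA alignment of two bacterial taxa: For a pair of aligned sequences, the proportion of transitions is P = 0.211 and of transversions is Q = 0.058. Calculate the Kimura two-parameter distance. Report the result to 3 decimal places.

Under the Kimura two-parameter model, d = −½ ln(1 − 2P − Q) − ¼ ln(1 − 2Q).
1 − 2P − Q = 0.52, giving −½ ln(0.52) = 0.326963.
1 − 2Q = 0.884, giving −¼ ln(0.884) = 0.030825.
d = 0.326963 + 0.030825 = 0.357788.

0.358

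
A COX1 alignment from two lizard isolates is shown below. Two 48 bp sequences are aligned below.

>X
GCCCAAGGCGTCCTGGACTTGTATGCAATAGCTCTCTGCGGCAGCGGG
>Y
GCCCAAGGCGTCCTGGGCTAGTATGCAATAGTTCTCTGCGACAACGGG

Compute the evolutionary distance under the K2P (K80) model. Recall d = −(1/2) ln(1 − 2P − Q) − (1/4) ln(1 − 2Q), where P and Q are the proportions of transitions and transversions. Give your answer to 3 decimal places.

Of 48 sites, 4 differences are transitions and 1 are transversions, so P = 4/48 ≈ 0.083333 and Q = 1/48 ≈ 0.020833.
Under the Kimura two-parameter model, d = −½ ln(1 − 2P − Q) − ¼ ln(1 − 2Q).
1 − 2P − Q = 0.812501, giving −½ ln(0.812501) = 0.103819.
1 − 2Q = 0.958334, giving −¼ ln(0.958334) = 0.010640.
d = 0.103819 + 0.010640 = 0.114459.

0.114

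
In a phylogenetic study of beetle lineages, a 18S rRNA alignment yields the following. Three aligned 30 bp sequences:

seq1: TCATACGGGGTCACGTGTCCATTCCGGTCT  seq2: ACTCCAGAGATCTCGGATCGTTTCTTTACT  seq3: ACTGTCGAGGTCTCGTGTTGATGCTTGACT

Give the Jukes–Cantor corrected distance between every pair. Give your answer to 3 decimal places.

seq1–seq2: 16/30 sites differ → p ≈ 0.533333, d = −0.75 ln(1 − 0.711111) = 0.931285 ≈ 0.931.
seq1–seq3: 12/30 sites differ → p = 0.4, d = −0.75 ln(1 − 0.533333) = 0.571605 ≈ 0.572.
seq2–seq3: 10/30 sites differ → p ≈ 0.333333, d = −0.75 ln(1 − 0.444444) = 0.440839 ≈ 0.441.

d(seq1,seq2) = 0.931, d(seq1,seq3) = 0.572, d(seq2,seq3) = 0.441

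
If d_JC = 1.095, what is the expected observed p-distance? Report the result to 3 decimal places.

p = (3/4)(1 − e^(−4d/3)) = 0.75 × (1 − e^(-1.46)) = 0.75 × (1 − 0.232236) = 0.575823.

0.576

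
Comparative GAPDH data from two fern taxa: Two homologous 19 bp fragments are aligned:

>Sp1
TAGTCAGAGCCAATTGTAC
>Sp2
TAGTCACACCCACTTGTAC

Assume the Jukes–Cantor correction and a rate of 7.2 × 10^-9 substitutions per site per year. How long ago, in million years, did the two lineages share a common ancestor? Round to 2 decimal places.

12.31

The sequences differ at 3 of 19 sites (7, 9, 13), so p = 3/19 ≈ 0.157895.
d = −(3/4) ln(1 − 4p/3) = −0.75 ln(1 − 0.210527) = −0.75 ln(0.789473)
  = −0.75 × (-0.236390) = 0.177293 substitutions/site.
Under a molecular clock d = 2μt, so t = d/(2μ) = 0.177293 / (2 × 7.2 × 10^-9) = 12.31 million years.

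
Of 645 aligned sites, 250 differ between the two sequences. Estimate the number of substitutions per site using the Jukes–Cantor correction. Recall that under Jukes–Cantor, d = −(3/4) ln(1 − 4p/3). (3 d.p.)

p = 250/645 ≈ 0.387597.
d = −(3/4) ln(1 − 4p/3) = −0.75 ln(1 − 0.516796) = −0.75 ln(0.483204)
  = −0.75 × (-0.727316) = 0.545487 substitutions/site.

0.545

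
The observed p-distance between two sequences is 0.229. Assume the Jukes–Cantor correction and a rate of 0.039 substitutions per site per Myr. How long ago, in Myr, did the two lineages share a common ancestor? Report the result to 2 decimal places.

3.50

d = −(3/4) ln(1 − 4p/3) = −0.75 ln(1 − 0.305333) = −0.75 ln(0.694667)
  = −0.75 × (-0.364323) = 0.273242 substitutions/site.
Under a molecular clock d = 2μt, so t = d/(2μ) = 0.273242 / (2 × 0.039) = 3.50 Myr.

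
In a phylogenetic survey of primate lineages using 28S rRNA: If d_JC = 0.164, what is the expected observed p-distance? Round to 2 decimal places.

0.15

p = (3/4)(1 − e^(−4d/3)) = 0.75 × (1 − e^(-0.218667)) = 0.75 × (1 − 0.803589) = 0.147308.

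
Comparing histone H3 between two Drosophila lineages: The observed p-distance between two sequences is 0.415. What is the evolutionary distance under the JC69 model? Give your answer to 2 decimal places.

0.60

d = −(3/4) ln(1 − 4p/3) = −0.75 ln(1 − 0.553333) = −0.75 ln(0.446667)
  = −0.75 × (-0.805942) = 0.604457 substitutions/site.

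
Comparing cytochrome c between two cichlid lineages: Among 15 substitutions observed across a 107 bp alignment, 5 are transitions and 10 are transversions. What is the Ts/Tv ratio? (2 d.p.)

R = 5/10 = 0.50.

0.50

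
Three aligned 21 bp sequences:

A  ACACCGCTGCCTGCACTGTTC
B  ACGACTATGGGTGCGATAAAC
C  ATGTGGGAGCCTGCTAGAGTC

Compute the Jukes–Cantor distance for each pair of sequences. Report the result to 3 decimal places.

A–B: 11/21 sites differ → p ≈ 0.52381, d = −0.75 ln(1 − 0.698413) = 0.899023 ≈ 0.899.
A–C: 11/21 sites differ → p ≈ 0.52381, d = −0.75 ln(1 − 0.698413) = 0.899023 ≈ 0.899.
B–C: 12/21 sites differ → p ≈ 0.571429, d = −0.75 ln(1 − 0.761905) = 1.076314 ≈ 1.076.

d(A,B) = 0.899, d(A,C) = 0.899, d(B,C) = 1.076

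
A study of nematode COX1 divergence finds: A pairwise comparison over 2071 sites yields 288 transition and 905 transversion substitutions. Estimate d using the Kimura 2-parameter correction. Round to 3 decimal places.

1.146

P = 288/2071 ≈ 0.139063 and Q = 905/2071 ≈ 0.436987.
Under the Kimura two-parameter model, d = −½ ln(1 − 2P − Q) − ¼ ln(1 − 2Q).
1 − 2P − Q = 0.284887, giving −½ ln(0.284887) = 0.627831.
1 − 2Q = 0.126026, giving −¼ ln(0.126026) = 0.517817.
d = 0.627831 + 0.517817 = 1.145648.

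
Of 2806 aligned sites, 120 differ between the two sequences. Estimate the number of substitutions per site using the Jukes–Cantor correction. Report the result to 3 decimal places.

0.044

p = 120/2806 ≈ 0.042766.
d = −(3/4) ln(1 − 4p/3) = −0.75 ln(1 − 0.057021) = −0.75 ln(0.942979)
  = −0.75 × (-0.058711) = 0.044033 substitutions/site.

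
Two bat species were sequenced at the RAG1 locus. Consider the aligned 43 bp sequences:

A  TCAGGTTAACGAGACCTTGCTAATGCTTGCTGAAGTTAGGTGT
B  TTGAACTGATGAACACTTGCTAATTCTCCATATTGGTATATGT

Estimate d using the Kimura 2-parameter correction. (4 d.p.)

Of 43 sites, 11 differences are transitions and 9 are transversions, so P = 11/43 ≈ 0.255814 and Q = 9/43 ≈ 0.209302.
Under the Kimura two-parameter model, d = −½ ln(1 − 2P − Q) − ¼ ln(1 − 2Q).
1 − 2P − Q = 0.27907, giving −½ ln(0.27907) = 0.638146.
1 − 2Q = 0.581396, giving −¼ ln(0.581396) = 0.135581.
d = 0.638146 + 0.135581 = 0.773727.

0.7737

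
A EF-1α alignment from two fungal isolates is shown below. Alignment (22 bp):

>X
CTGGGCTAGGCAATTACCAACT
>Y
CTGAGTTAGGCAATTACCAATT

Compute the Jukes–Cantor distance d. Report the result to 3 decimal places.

The sequences differ at 3 of 22 sites (4, 6, 21), so p = 3/22 ≈ 0.136364.
d = −(3/4) ln(1 − 4p/3) = −0.75 ln(1 − 0.181819) = −0.75 ln(0.818181)
  = −0.75 × (-0.200672) = 0.150504 substitutions/site.

0.151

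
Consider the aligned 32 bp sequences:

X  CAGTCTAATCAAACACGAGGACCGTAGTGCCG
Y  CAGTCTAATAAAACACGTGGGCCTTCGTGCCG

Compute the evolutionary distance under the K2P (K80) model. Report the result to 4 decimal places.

0.1757

Of 32 sites, 1 differences are transitions and 4 are transversions, so P = 1/32 = 0.03125 and Q = 4/32 = 0.125.
Under the Kimura two-parameter model, d = −½ ln(1 − 2P − Q) − ¼ ln(1 − 2Q).
1 − 2P − Q = 0.8125, giving −½ ln(0.8125) = 0.103820.
1 − 2Q = 0.75, giving −¼ ln(0.75) = 0.071921.
d = 0.103820 + 0.071921 = 0.175741.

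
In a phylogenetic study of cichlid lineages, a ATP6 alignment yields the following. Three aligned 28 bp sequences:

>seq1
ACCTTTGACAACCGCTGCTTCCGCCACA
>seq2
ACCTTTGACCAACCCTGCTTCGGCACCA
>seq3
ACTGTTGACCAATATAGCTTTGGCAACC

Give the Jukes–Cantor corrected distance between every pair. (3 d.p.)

d(seq1,seq2) = 0.252, d(seq1,seq3) = 0.635, d(seq2,seq3) = 0.420

seq1–seq2: 6/28 sites differ → p ≈ 0.214286, d = −0.75 ln(1 − 0.285715) = 0.252355 ≈ 0.252.
seq1–seq3: 12/28 sites differ → p ≈ 0.428571, d = −0.75 ln(1 − 0.571428) = 0.635472 ≈ 0.635.
seq2–seq3: 9/28 sites differ → p ≈ 0.321429, d = −0.75 ln(1 − 0.428572) = 0.419713 ≈ 0.420.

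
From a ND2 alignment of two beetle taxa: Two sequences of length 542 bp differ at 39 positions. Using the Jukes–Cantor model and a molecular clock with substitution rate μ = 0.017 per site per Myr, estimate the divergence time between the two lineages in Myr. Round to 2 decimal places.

2.22

p = 39/542 ≈ 0.071956.
d = −(3/4) ln(1 − 4p/3) = −0.75 ln(1 − 0.095941) = −0.75 ln(0.904059)
  = −0.75 × (-0.100861) = 0.075646 substitutions/site.
Under a molecular clock d = 2μt, so t = d/(2μ) = 0.075646 / (2 × 0.017) = 2.22 Myr.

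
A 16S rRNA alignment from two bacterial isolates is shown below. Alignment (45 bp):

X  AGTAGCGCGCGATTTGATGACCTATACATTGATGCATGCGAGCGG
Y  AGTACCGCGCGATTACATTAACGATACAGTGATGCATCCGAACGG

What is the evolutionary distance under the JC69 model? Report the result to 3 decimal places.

The sequences differ at 9 of 45 sites (5, 15, 16, 19, 21, 23, 29, 38, 42), so p = 9/45 = 0.2.
d = −(3/4) ln(1 − 4p/3) = −0.75 ln(1 − 0.266667) = −0.75 ln(0.733333)
  = −0.75 × (-0.310155) = 0.232616 substitutions/site.

0.233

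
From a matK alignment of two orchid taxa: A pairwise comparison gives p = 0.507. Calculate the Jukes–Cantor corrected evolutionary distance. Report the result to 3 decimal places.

0.845

d = −(3/4) ln(1 − 4p/3) = −0.75 ln(1 − 0.676) = −0.75 ln(0.324)
  = −0.75 × (-1.127012) = 0.845259 substitutions/site.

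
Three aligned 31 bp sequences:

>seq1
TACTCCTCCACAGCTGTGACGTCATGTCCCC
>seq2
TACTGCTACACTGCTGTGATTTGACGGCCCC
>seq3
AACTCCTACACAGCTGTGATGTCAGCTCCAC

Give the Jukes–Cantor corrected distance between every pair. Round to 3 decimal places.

seq1–seq2: 8/31 sites differ → p ≈ 0.258065, d = −0.75 ln(1 − 0.344087) = 0.316295 ≈ 0.316.
seq1–seq3: 6/31 sites differ → p ≈ 0.193548, d = −0.75 ln(1 − 0.258064) = 0.223869 ≈ 0.224.
seq2–seq3: 9/31 sites differ → p ≈ 0.290323, d = −0.75 ln(1 − 0.387097) = 0.367161 ≈ 0.367.

d(seq1,seq2) = 0.316, d(seq1,seq3) = 0.224, d(seq2,seq3) = 0.367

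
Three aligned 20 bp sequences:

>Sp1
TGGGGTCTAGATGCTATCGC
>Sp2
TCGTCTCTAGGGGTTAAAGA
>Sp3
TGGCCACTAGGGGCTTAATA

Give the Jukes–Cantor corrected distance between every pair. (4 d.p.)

Sp1–Sp2: 9/20 sites differ → p = 0.45, d = −0.75 ln(1 − 0.6) = 0.687218 ≈ 0.6872.
Sp1–Sp3: 10/20 sites differ → p = 0.5, d = −0.75 ln(1 − 0.666667) = 0.823960 ≈ 0.8240.
Sp2–Sp3: 6/20 sites differ → p = 0.3, d = −0.75 ln(1 − 0.4) = 0.383119 ≈ 0.3831.

d(Sp1,Sp2) = 0.6872, d(Sp1,Sp3) = 0.8240, d(Sp2,Sp3) = 0.3831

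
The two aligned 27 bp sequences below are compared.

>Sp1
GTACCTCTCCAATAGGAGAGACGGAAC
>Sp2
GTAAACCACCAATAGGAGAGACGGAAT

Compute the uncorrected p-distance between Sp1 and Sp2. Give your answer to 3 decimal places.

The sequences differ at 5 of 27 positions (sites 4, 5, 6, 8, 27).
p = 5/27 = 0.185185… ≈ 0.185 (to 3 d.p.).

0.185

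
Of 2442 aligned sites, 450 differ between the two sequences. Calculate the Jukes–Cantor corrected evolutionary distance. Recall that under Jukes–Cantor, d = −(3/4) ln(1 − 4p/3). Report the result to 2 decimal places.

0.21

p = 450/2442 ≈ 0.184275.
d = −(3/4) ln(1 − 4p/3) = −0.75 ln(1 − 0.2457) = −0.75 ln(0.7543)
  = −0.75 × (-0.281965) = 0.211474 substitutions/site.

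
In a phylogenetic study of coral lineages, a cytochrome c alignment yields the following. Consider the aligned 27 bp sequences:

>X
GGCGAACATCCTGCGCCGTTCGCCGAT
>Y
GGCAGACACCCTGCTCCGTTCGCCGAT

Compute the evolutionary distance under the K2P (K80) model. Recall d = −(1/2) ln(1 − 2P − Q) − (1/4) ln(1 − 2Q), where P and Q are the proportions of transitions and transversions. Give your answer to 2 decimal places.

Of 27 sites, 3 differences are transitions and 1 are transversions, so P = 3/27 ≈ 0.111111 and Q = 1/27 ≈ 0.037037.
Under the Kimura two-parameter model, d = −½ ln(1 − 2P − Q) − ¼ ln(1 − 2Q).
1 − 2P − Q = 0.740741, giving −½ ln(0.740741) = 0.150052.
1 − 2Q = 0.925926, giving −¼ ln(0.925926) = 0.019240.
d = 0.150052 + 0.019240 = 0.169292.

0.17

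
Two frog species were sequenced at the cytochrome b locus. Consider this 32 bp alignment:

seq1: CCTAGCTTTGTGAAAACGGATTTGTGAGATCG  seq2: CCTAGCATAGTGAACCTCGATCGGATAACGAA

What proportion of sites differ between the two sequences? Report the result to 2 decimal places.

The sequences differ at 15 of 32 positions.
p = 15/32 = 0.46875 ≈ 0.47 (to 2 d.p.).

0.47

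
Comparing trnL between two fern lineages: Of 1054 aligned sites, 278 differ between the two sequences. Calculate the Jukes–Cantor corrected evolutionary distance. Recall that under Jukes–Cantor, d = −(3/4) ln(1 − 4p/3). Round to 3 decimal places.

0.325

p = 278/1054 ≈ 0.263757.
d = −(3/4) ln(1 − 4p/3) = −0.75 ln(1 − 0.351676) = −0.75 ln(0.648324)
  = −0.75 × (-0.433365) = 0.325024 substitutions/site.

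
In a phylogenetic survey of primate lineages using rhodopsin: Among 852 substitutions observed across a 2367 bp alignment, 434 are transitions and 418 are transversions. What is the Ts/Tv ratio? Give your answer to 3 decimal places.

R = 434/418 = 1.038277… ≈ 1.038 (to 3 d.p.).

1.038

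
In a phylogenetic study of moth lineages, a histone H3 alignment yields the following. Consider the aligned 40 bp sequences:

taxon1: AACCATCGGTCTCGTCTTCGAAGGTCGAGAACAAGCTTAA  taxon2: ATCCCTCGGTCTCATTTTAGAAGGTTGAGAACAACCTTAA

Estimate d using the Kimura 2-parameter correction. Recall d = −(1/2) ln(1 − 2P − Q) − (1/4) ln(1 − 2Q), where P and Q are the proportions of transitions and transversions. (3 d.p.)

Of 40 sites, 3 differences are transitions and 4 are transversions, so P = 3/40 = 0.075 and Q = 4/40 = 0.1.
Under the Kimura two-parameter model, d = −½ ln(1 − 2P − Q) − ¼ ln(1 − 2Q).
1 − 2P − Q = 0.75, giving −½ ln(0.75) = 0.143841.
1 − 2Q = 0.8, giving −¼ ln(0.8) = 0.055786.
d = 0.143841 + 0.055786 = 0.199627.

0.200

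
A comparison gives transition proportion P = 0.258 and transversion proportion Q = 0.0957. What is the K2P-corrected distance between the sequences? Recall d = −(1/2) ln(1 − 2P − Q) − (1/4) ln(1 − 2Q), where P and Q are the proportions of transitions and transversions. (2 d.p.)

0.53

Under the Kimura two-parameter model, d = −½ ln(1 − 2P − Q) − ¼ ln(1 − 2Q).
1 − 2P − Q = 0.3883, giving −½ ln(0.3883) = 0.472989.
1 − 2Q = 0.8086, giving −¼ ln(0.8086) = 0.053113.
d = 0.472989 + 0.053113 = 0.526102.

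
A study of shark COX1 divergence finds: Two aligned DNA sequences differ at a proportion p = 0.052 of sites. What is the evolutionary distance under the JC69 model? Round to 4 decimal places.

d = −(3/4) ln(1 − 4p/3) = −0.75 ln(1 − 0.069333) = −0.75 ln(0.930667)
  = −0.75 × (-0.071854) = 0.053891 substitutions/site.

0.0539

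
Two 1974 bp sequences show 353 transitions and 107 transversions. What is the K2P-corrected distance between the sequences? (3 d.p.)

0.294

P = 353/1974 ≈ 0.178825 and Q = 107/1974 ≈ 0.054205.
Under the Kimura two-parameter model, d = −½ ln(1 − 2P − Q) − ¼ ln(1 − 2Q).
1 − 2P − Q = 0.588145, giving −½ ln(0.588145) = 0.265391.
1 − 2Q = 0.89159, giving −¼ ln(0.89159) = 0.028687.
d = 0.265391 + 0.028687 = 0.294078.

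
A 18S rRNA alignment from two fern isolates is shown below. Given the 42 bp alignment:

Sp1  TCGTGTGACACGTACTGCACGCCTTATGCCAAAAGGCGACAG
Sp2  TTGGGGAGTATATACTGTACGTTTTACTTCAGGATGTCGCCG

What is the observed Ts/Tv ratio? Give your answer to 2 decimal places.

Transitions are A↔G and C↔T; transversions are all other mismatches.
Transitions: 15. Transversions: 6.
R = 15/6 = 2.50.

2.50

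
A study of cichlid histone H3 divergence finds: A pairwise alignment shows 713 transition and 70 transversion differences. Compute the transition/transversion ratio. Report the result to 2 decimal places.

10.19

R = 713/70 = 10.185714… ≈ 10.19 (to 2 d.p.).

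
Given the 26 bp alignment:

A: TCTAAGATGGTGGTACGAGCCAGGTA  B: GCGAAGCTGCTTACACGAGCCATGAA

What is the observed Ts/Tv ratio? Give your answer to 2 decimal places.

0.29

Transitions are A↔G and C↔T; transversions are all other mismatches.
Transitions: 2. Transversions: 7.
R = 2/7 = 0.285714… ≈ 0.29 (to 2 d.p.).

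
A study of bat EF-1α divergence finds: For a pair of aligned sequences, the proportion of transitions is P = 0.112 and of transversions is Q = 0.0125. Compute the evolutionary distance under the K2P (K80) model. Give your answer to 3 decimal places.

Under the Kimura two-parameter model, d = −½ ln(1 − 2P − Q) − ¼ ln(1 − 2Q).
1 − 2P − Q = 0.7635, giving −½ ln(0.7635) = 0.134921.
1 − 2Q = 0.975, giving −¼ ln(0.975) = 0.006329.
d = 0.134921 + 0.006329 = 0.141250.

0.141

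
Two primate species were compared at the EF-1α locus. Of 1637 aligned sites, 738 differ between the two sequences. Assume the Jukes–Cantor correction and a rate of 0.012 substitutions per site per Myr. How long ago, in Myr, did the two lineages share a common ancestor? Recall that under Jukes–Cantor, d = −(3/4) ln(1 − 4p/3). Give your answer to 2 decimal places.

p = 738/1637 ≈ 0.450825.
d = −(3/4) ln(1 − 4p/3) = −0.75 ln(1 − 0.6011) = −0.75 ln(0.3989)
  = −0.75 × (-0.919045) = 0.689284 substitutions/site.
Under a molecular clock d = 2μt, so t = d/(2μ) = 0.689284 / (2 × 0.012) = 28.72 Myr.

28.72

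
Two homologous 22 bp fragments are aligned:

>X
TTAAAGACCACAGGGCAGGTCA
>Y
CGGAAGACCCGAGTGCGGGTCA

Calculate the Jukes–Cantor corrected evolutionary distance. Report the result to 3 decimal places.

0.414

The sequences differ at 7 of 22 sites (1, 2, 3, 10, 11, 14, 17), so p = 7/22 ≈ 0.318182.
d = −(3/4) ln(1 − 4p/3) = −0.75 ln(1 − 0.424243) = −0.75 ln(0.575757)
  = −0.75 × (-0.552070) = 0.414053 substitutions/site.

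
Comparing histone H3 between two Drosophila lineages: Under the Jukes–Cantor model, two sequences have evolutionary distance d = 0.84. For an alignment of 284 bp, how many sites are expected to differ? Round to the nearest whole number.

Invert JC69: p = (3/4)(1 − e^(−4d/3)) = 0.75 × (1 − e^(-1.12)) = 0.75 × (1 − 0.326280) = 0.505290.
Expected differing sites = pL ≈ 0.505290 × 284 = 143.50236 ≈ 144.

144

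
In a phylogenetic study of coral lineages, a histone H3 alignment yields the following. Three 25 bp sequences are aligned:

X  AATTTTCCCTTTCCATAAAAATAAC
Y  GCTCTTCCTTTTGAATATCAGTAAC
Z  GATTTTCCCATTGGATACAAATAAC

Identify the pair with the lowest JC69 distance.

X–Y: 9/25 differ, p = 0.360, d = 0.490.
X–Z: 5/25 differ, p = 0.200, d = 0.233.
Y–Z: 8/25 differ, p = 0.320, d = 0.417.
The smallest distance is between X and Z.

X and Z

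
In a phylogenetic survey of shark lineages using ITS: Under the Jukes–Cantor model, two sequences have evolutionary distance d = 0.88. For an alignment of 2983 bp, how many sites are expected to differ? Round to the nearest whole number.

Invert JC69: p = (3/4)(1 − e^(−4d/3)) = 0.75 × (1 − e^(-1.173333)) = 0.75 × (1 − 0.309334) = 0.518000.
Expected differing sites = pL ≈ 0.518000 × 2983 = 1545.194 ≈ 1545.

1545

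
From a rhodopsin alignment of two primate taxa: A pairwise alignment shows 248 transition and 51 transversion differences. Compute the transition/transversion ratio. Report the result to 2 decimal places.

R = 248/51 = 4.862745… ≈ 4.86 (to 2 d.p.).

4.86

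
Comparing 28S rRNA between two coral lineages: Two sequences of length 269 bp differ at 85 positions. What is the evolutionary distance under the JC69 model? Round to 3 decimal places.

p = 85/269 ≈ 0.315985.
d = −(3/4) ln(1 − 4p/3) = −0.75 ln(1 − 0.421313) = −0.75 ln(0.578687)
  = −0.75 × (-0.546994) = 0.410246 substitutions/site.

0.410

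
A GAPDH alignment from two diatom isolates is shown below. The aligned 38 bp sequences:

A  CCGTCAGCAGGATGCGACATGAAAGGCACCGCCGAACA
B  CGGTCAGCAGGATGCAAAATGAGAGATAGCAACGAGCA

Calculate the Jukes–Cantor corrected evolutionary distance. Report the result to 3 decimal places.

0.324

The sequences differ at 10 of 38 sites (2, 16, 18, 23, 26, 27, 29, 31, 32, 36), so p = 10/38 ≈ 0.263158.
d = −(3/4) ln(1 − 4p/3) = −0.75 ln(1 − 0.350877) = −0.75 ln(0.649123)
  = −0.75 × (-0.432133) = 0.324100 substitutions/site.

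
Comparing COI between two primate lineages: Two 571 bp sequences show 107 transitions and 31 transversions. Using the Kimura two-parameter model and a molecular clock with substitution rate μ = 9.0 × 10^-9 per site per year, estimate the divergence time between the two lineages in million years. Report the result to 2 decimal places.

P = 107/571 ≈ 0.187391 and Q = 31/571 ≈ 0.054291.
Under the Kimura two-parameter model, d = −½ ln(1 − 2P − Q) − ¼ ln(1 − 2Q).
1 − 2P − Q = 0.570927, giving −½ ln(0.570927) = 0.280247.
1 − 2Q = 0.891418, giving −¼ ln(0.891418) = 0.028735.
d = 0.280247 + 0.028735 = 0.308982.
Under a molecular clock d = 2μt, so t = d/(2μ) = 0.308982 / (2 × 9.0 × 10^-9) = 17.17 million years.

17.17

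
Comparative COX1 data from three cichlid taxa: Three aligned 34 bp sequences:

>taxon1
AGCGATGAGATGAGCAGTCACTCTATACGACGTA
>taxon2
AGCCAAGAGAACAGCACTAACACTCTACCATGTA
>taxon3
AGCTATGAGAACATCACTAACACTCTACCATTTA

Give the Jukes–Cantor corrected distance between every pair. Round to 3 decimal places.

taxon1–taxon2: 10/34 sites differ → p ≈ 0.294118, d = −0.75 ln(1 − 0.392157) = 0.373379 ≈ 0.373.
taxon1–taxon3: 11/34 sites differ → p ≈ 0.323529, d = −0.75 ln(1 − 0.431372) = 0.423397 ≈ 0.423.
taxon2–taxon3: 4/34 sites differ → p ≈ 0.117647, d = −0.75 ln(1 − 0.156863) = 0.127969 ≈ 0.128.

d(taxon1,taxon2) = 0.373, d(taxon1,taxon3) = 0.423, d(taxon2,taxon3) = 0.128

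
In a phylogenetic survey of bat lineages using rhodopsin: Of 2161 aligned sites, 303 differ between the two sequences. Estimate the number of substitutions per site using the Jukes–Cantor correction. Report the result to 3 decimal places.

0.155

p = 303/2161 ≈ 0.140213.
d = −(3/4) ln(1 − 4p/3) = −0.75 ln(1 − 0.186951) = −0.75 ln(0.813049)
  = −0.75 × (-0.206964) = 0.155223 substitutions/site.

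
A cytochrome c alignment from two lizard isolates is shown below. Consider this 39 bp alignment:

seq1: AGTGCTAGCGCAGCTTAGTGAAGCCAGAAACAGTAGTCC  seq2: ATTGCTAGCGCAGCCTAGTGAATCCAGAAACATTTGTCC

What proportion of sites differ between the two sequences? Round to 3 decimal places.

The sequences differ at 5 of 39 positions (sites 2, 15, 23, 33, 35).
p = 5/39 = 0.128205… ≈ 0.128 (to 3 d.p.).

0.128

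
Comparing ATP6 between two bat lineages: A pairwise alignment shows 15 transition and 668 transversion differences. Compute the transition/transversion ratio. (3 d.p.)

R = 15/668 = 0.022455… ≈ 0.022 (to 3 d.p.).

0.022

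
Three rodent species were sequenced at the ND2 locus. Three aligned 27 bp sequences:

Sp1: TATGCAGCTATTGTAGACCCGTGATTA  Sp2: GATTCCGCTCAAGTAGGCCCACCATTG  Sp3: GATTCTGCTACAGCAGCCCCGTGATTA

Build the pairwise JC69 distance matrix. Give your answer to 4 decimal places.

d(Sp1,Sp2) = 0.5876, d(Sp1,Sp3) = 0.3181, d(Sp2,Sp3) = 0.4408

Sp1–Sp2: 11/27 sites differ → p ≈ 0.407407, d = −0.75 ln(1 − 0.543209) = 0.587647 ≈ 0.5876.
Sp1–Sp3: 7/27 sites differ → p ≈ 0.259259, d = −0.75 ln(1 − 0.345679) = 0.318118 ≈ 0.3181.
Sp2–Sp3: 9/27 sites differ → p ≈ 0.333333, d = −0.75 ln(1 − 0.444444) = 0.440839 ≈ 0.4408.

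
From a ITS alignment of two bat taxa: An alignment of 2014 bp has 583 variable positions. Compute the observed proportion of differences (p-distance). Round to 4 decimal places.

0.2895

p = 583/2014 = 0.289473… ≈ 0.2895 (to 4 d.p.).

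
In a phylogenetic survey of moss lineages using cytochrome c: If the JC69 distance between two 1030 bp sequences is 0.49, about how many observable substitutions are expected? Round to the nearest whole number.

371

Invert JC69: p = (3/4)(1 − e^(−4d/3)) = 0.75 × (1 − e^(-0.653333)) = 0.75 × (1 − 0.520309) = 0.359768.
Expected differing sites = pL ≈ 0.359768 × 1030 = 370.56104 ≈ 371.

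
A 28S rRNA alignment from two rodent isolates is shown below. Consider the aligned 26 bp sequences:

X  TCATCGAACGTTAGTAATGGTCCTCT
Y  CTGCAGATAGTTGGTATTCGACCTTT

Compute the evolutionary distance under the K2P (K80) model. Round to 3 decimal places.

Of 26 sites, 6 differences are transitions and 6 are transversions, so P = 6/26 ≈ 0.230769 and Q = 6/26 ≈ 0.230769.
Under the Kimura two-parameter model, d = −½ ln(1 − 2P − Q) − ¼ ln(1 − 2Q).
1 − 2P − Q = 0.307693, giving −½ ln(0.307693) = 0.589326.
1 − 2Q = 0.538462, giving −¼ ln(0.538462) = 0.154760.
d = 0.589326 + 0.154760 = 0.744086.

0.744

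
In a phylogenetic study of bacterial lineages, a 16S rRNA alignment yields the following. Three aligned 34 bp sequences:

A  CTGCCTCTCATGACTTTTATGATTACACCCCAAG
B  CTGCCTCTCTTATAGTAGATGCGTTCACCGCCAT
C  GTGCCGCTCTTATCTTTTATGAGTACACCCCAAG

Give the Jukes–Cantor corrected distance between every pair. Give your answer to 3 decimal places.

d(A,B) = 0.535, d(A,C) = 0.201, d(B,C) = 0.423

A–B: 13/34 sites differ → p ≈ 0.382353, d = −0.75 ln(1 − 0.509804) = 0.534712 ≈ 0.535.
A–C: 6/34 sites differ → p ≈ 0.176471, d = −0.75 ln(1 − 0.235295) = 0.201199 ≈ 0.201.
B–C: 11/34 sites differ → p ≈ 0.323529, d = −0.75 ln(1 − 0.431372) = 0.423397 ≈ 0.423.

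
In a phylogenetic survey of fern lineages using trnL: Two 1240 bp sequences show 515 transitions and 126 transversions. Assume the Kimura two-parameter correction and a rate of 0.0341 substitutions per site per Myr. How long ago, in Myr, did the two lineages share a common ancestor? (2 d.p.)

20.57

P = 515/1240 ≈ 0.415323 and Q = 126/1240 ≈ 0.101613.
Under the Kimura two-parameter model, d = −½ ln(1 − 2P − Q) − ¼ ln(1 − 2Q).
1 − 2P − Q = 0.067741, giving −½ ln(0.067741) = 1.346032.
1 − 2Q = 0.796774, giving −¼ ln(0.796774) = 0.056796.
d = 1.346032 + 0.056796 = 1.402828.
Under a molecular clock d = 2μt, so t = d/(2μ) = 1.402828 / (2 × 0.0341) = 20.57 Myr.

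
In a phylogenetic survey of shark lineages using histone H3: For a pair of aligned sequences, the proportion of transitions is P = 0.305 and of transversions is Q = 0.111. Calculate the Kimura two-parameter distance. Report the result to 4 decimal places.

0.7010

Under the Kimura two-parameter model, d = −½ ln(1 − 2P − Q) − ¼ ln(1 − 2Q).
1 − 2P − Q = 0.279, giving −½ ln(0.279) = 0.638272.
1 − 2Q = 0.778, giving −¼ ln(0.778) = 0.062757.
d = 0.638272 + 0.062757 = 0.701029.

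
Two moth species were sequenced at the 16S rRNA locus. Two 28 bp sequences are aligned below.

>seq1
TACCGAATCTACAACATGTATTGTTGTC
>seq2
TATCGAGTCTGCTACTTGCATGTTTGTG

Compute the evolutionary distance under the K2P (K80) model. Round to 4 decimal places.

Of 28 sites, 4 differences are transitions and 5 are transversions, so P = 4/28 ≈ 0.142857 and Q = 5/28 ≈ 0.178571.
Under the Kimura two-parameter model, d = −½ ln(1 − 2P − Q) − ¼ ln(1 − 2Q).
1 − 2P − Q = 0.535715, giving −½ ln(0.535715) = 0.312076.
1 − 2Q = 0.642858, giving −¼ ln(0.642858) = 0.110458.
d = 0.312076 + 0.110458 = 0.422534.

0.4225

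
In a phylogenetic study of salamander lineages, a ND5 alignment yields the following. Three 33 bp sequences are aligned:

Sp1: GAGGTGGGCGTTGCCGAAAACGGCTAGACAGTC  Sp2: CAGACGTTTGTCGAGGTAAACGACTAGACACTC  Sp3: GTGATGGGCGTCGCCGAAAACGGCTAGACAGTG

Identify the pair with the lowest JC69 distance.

Sp1–Sp2: 12/33 differ, p = 0.364, d = 0.497.
Sp1–Sp3: 4/33 differ, p = 0.121, d = 0.132.
Sp2–Sp3: 12/33 differ, p = 0.364, d = 0.497.
The smallest distance is between Sp1 and Sp3.

Sp1 and Sp3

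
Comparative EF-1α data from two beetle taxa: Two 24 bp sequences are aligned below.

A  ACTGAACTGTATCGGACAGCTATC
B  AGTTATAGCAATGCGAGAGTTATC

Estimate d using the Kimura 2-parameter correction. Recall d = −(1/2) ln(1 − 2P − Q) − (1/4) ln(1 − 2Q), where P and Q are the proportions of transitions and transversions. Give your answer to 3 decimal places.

Of 24 sites, 1 differences are transitions and 10 are transversions, so P = 1/24 ≈ 0.041667 and Q = 10/24 ≈ 0.416667.
Under the Kimura two-parameter model, d = −½ ln(1 − 2P − Q) − ¼ ln(1 − 2Q).
1 − 2P − Q = 0.499999, giving −½ ln(0.499999) = 0.346575.
1 − 2Q = 0.166666, giving −¼ ln(0.166666) = 0.447941.
d = 0.346575 + 0.447941 = 0.794516.

0.795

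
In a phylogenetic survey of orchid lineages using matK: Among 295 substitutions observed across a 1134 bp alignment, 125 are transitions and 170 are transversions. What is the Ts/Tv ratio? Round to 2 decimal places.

0.74

R = 125/170 = 0.735294… ≈ 0.74 (to 2 d.p.).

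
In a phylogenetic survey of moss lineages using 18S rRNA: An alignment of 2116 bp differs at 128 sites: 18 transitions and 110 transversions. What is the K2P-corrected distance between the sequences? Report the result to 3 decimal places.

P = 18/2116 ≈ 0.008507 and Q = 110/2116 ≈ 0.051985.
Under the Kimura two-parameter model, d = −½ ln(1 − 2P − Q) − ¼ ln(1 − 2Q).
1 − 2P − Q = 0.931001, giving −½ ln(0.931001) = 0.035747.
1 − 2Q = 0.89603, giving −¼ ln(0.89603) = 0.027445.
d = 0.035747 + 0.027445 = 0.063192.

0.063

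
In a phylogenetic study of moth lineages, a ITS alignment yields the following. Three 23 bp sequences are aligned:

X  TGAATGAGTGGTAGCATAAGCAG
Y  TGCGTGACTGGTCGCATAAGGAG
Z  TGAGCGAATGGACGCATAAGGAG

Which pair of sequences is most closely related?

X–Y: 5/23 differ, p = 0.217, d = 0.257.
X–Z: 6/23 differ, p = 0.261, d = 0.321.
Y–Z: 4/23 differ, p = 0.174, d = 0.198.
The smallest distance is between Y and Z.

Y and Z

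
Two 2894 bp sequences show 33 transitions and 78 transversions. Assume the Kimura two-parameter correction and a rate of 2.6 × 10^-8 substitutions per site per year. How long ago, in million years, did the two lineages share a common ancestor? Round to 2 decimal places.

P = 33/2894 ≈ 0.011403 and Q = 78/2894 ≈ 0.026952.
Under the Kimura two-parameter model, d = −½ ln(1 − 2P − Q) − ¼ ln(1 − 2Q).
1 − 2P − Q = 0.950242, giving −½ ln(0.950242) = 0.025519.
1 − 2Q = 0.946096, giving −¼ ln(0.946096) = 0.013853.
d = 0.025519 + 0.013853 = 0.039372.
Under a molecular clock d = 2μt, so t = d/(2μ) = 0.039372 / (2 × 2.6 × 10^-8) = 0.76 million years.

0.76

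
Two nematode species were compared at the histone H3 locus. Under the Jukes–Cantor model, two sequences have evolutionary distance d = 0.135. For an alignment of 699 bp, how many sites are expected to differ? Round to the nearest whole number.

86

Invert JC69: p = (3/4)(1 − e^(−4d/3)) = 0.75 × (1 − e^(-0.18)) = 0.75 × (1 − 0.835270) = 0.123548.
Expected differing sites = pL ≈ 0.123548 × 699 = 86.360052 ≈ 86.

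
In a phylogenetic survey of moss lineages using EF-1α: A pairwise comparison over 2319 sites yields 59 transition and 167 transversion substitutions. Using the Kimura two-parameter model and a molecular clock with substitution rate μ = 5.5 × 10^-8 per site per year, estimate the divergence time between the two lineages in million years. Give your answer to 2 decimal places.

P = 59/2319 ≈ 0.025442 and Q = 167/2319 ≈ 0.072014.
Under the Kimura two-parameter model, d = −½ ln(1 − 2P − Q) − ¼ ln(1 − 2Q).
1 − 2P − Q = 0.877102, giving −½ ln(0.877102) = 0.065566.
1 − 2Q = 0.855972, giving −¼ ln(0.855972) = 0.038879.
d = 0.065566 + 0.038879 = 0.104445.
Under a molecular clock d = 2μt, so t = d/(2μ) = 0.104445 / (2 × 5.5 × 10^-8) = 0.95 million years.

0.95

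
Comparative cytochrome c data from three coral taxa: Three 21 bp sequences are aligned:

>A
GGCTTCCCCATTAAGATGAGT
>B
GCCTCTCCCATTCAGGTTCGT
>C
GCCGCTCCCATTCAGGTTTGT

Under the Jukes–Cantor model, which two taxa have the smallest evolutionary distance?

A–B: 7/21 differ, p = 0.333, d = 0.441.
A–C: 8/21 differ, p = 0.381, d = 0.532.
B–C: 2/21 differ, p = 0.095, d = 0.102.
The smallest distance is between B and C.

B and C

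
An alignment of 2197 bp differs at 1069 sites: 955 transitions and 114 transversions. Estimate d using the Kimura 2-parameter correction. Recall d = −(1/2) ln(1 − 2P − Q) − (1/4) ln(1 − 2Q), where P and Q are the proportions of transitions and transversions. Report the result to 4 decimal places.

P = 955/2197 ≈ 0.434684 and Q = 114/2197 ≈ 0.051889.
Under the Kimura two-parameter model, d = −½ ln(1 − 2P − Q) − ¼ ln(1 − 2Q).
1 − 2P − Q = 0.078743, giving −½ ln(0.078743) = 1.270783.
1 − 2Q = 0.896222, giving −¼ ln(0.896222) = 0.027392.
d = 1.270783 + 0.027392 = 1.298175.

1.2982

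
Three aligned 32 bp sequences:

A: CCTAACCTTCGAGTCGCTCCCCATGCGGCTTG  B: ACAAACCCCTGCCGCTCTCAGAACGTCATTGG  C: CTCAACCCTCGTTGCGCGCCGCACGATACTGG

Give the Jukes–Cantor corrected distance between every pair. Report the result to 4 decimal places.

A–B: 18/32 sites differ → p = 0.5625, d = −0.75 ln(1 − 0.75) = 1.039721 ≈ 1.0397.
A–C: 13/32 sites differ → p = 0.40625, d = −0.75 ln(1 − 0.541667) = 0.585119 ≈ 0.5851.
B–C: 14/32 sites differ → p = 0.4375, d = −0.75 ln(1 − 0.583333) = 0.656601 ≈ 0.6566.

d(A,B) = 1.0397, d(A,C) = 0.5851, d(B,C) = 0.6566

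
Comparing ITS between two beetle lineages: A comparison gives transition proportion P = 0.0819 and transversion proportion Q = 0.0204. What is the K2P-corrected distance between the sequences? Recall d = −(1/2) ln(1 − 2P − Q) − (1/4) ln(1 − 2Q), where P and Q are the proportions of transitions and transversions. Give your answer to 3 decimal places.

Under the Kimura two-parameter model, d = −½ ln(1 − 2P − Q) − ¼ ln(1 − 2Q).
1 − 2P − Q = 0.8158, giving −½ ln(0.8158) = 0.101793.
1 − 2Q = 0.9592, giving −¼ ln(0.9592) = 0.010414.
d = 0.101793 + 0.010414 = 0.112207.

0.112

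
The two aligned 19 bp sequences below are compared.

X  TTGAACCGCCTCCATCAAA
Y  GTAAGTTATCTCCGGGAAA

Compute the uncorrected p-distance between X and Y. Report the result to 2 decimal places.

0.53

The sequences differ at 10 of 19 positions (sites 1, 3, 5, 6, 7, 8, 9, 14, 15, 16).
p = 10/19 = 0.526315… ≈ 0.53 (to 2 d.p.).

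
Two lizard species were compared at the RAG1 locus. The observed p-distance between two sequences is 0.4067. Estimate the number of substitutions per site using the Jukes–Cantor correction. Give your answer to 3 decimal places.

d = −(3/4) ln(1 − 4p/3) = −0.75 ln(1 − 0.542267) = −0.75 ln(0.457733)
  = −0.75 × (-0.781469) = 0.586102 substitutions/site.

0.586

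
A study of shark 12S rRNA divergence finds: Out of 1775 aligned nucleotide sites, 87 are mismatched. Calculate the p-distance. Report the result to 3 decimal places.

p = 87/1775 = 0.049014… ≈ 0.049 (to 3 d.p.).

0.049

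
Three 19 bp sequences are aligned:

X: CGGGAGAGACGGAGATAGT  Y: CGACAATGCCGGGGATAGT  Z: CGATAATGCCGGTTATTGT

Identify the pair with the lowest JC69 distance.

X–Y: 6/19 differ, p = 0.316, d = 0.410.
X–Z: 8/19 differ, p = 0.421, d = 0.618.
Y–Z: 4/19 differ, p = 0.211, d = 0.247.
The smallest distance is between Y and Z.

Y and Z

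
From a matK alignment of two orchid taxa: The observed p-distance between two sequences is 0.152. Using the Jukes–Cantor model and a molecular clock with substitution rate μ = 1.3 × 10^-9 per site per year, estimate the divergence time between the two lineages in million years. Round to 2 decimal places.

65.33

d = −(3/4) ln(1 − 4p/3) = −0.75 ln(1 − 0.202667) = −0.75 ln(0.797333)
  = −0.75 × (-0.226483) = 0.169862 substitutions/site.
Under a molecular clock d = 2μt, so t = d/(2μ) = 0.169862 / (2 × 1.3 × 10^-9) = 65.33 million years.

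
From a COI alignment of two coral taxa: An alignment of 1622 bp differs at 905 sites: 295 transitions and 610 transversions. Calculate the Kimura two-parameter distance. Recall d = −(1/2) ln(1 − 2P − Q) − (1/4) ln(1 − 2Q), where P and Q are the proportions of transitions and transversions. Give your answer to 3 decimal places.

P = 295/1622 ≈ 0.181874 and Q = 610/1622 ≈ 0.376079.
Under the Kimura two-parameter model, d = −½ ln(1 − 2P − Q) − ¼ ln(1 − 2Q).
1 − 2P − Q = 0.260173, giving −½ ln(0.260173) = 0.673204.
1 − 2Q = 0.247842, giving −¼ ln(0.247842) = 0.348741.
d = 0.673204 + 0.348741 = 1.021945.

1.022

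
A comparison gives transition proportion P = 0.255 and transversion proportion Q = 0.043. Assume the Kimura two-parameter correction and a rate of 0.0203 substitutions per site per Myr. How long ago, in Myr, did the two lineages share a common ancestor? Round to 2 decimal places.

10.47

Under the Kimura two-parameter model, d = −½ ln(1 − 2P − Q) − ¼ ln(1 − 2Q).
1 − 2P − Q = 0.447, giving −½ ln(0.447) = 0.402598.
1 − 2Q = 0.914, giving −¼ ln(0.914) = 0.022481.
d = 0.402598 + 0.022481 = 0.425079.
Under a molecular clock d = 2μt, so t = d/(2μ) = 0.425079 / (2 × 0.0203) = 10.47 Myr.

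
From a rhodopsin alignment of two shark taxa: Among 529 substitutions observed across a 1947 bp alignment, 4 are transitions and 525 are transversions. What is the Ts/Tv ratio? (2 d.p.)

0.01

R = 4/525 = 0.007619… ≈ 0.01 (to 2 d.p.).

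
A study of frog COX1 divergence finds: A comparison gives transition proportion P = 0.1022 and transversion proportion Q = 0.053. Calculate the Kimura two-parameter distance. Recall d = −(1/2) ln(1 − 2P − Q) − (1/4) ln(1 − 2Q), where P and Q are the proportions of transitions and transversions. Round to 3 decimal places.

0.177

Under the Kimura two-parameter model, d = −½ ln(1 − 2P − Q) − ¼ ln(1 − 2Q).
1 − 2P − Q = 0.7426, giving −½ ln(0.7426) = 0.148799.
1 − 2Q = 0.894, giving −¼ ln(0.894) = 0.028012.
d = 0.148799 + 0.028012 = 0.176811.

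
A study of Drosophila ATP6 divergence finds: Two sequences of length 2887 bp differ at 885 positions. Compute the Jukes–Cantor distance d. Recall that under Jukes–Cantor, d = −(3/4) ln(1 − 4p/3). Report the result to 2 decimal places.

p = 885/2887 ≈ 0.306547.
d = −(3/4) ln(1 − 4p/3) = −0.75 ln(1 − 0.408729) = −0.75 ln(0.591271)
  = −0.75 × (-0.525481) = 0.394111 substitutions/site.

0.39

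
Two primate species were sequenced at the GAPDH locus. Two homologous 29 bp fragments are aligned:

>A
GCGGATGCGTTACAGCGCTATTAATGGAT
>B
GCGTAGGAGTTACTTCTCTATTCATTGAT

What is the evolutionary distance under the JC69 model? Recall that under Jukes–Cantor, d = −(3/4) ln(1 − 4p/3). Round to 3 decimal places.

0.344

The sequences differ at 8 of 29 sites (4, 6, 8, 14, 15, 17, 23, 26), so p = 8/29 ≈ 0.275862.
d = −(3/4) ln(1 − 4p/3) = −0.75 ln(1 − 0.367816) = −0.75 ln(0.632184)
  = −0.75 × (-0.458575) = 0.343931 substitutions/site.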